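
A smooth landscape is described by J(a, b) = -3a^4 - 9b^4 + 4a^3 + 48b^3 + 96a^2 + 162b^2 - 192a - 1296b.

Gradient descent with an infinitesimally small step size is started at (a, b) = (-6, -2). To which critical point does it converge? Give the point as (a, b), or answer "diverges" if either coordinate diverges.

diverges

J is separable, so gradient descent decouples: a follows -∂J/∂a, b follows -∂J/∂b.
∂J/∂a = -12(a - 4)(a - 1)(a + 4); at a=-6 this is 1680, so a decreases.
∂J/∂b = -36(b - 4)(b - 3)(b + 3); at b=-2 this is -1080, so b increases.
The a-coordinate has no critical point in that direction and runs off to infinity.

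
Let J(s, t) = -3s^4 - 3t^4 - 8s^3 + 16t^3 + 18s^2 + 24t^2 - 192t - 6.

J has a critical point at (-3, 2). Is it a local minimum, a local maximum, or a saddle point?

saddle point

The mixed partial ∂²J/∂s∂t is 0, so the Hessian at any point is diag(J_ss, J_tt) = diag(12(-3s^2 - 4s + 3), 12(-3t^2 + 8t + 4)).
At (-3, 2): H = diag(-144, 96).
The eigenvalues have opposite signs, so H is indefinite: a saddle point.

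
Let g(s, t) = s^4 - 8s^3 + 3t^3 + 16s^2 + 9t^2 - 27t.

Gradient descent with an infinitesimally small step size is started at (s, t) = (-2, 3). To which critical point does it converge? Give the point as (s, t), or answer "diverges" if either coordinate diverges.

g is separable, so gradient descent decouples: s follows -∂g/∂s, t follows -∂g/∂t.
∂g/∂s = 4s(s - 4)(s - 2); at s=-2 this is -192, so s increases.
∂g/∂t = 9(t - 1)(t + 3); at t=3 this is 108, so t decreases.
s converges to its nearest critical value 0 (a local min of the s-part); t converges to 1. The iterate converges to (0, 1).

(0, 1)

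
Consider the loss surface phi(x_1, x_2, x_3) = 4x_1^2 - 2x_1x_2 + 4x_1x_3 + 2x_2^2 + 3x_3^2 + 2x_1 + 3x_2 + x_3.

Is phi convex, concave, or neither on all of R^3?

convex

phi is quadratic, so its Hessian is the constant matrix H = [[8, -2, 4], [-2, 4, 0], [4, 0, 6]].
Leading principal minors: 8, 28, 104.
All positive ⇒ H ≻ 0 ⇒ convex.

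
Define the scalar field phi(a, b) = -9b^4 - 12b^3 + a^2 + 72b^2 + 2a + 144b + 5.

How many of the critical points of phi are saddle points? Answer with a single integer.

phi separates as a function of a plus a function of b, so ∇phi=0 decouples.
∂phi/∂a = 2(a + 1) = 0 at a ∈ {-1}; ∂phi/∂b = -36(b - 2)(b + 1)(b + 2) = 0 at b ∈ {-2, -1, 2}.
The Hessian is diagonal: diag(phi_aa, phi_bb). Second derivatives: phi_aa(-1)=2; phi_bb(-2)=-144, phi_bb(-1)=108, phi_bb(2)=-432.
Saddle points occur where the two diagonal entries have opposite signs: (-1, -2), (-1, 2). Count: 2.

2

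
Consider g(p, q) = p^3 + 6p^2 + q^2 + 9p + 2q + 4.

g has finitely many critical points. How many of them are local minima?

g separates as a function of p plus a function of q, so ∇g=0 decouples.
∂g/∂p = 3(p + 1)(p + 3) = 0 at p ∈ {-3, -1}; ∂g/∂q = 2(q + 1) = 0 at q ∈ {-1}.
The Hessian is diagonal: diag(g_pp, g_qq). Second derivatives: g_pp(-3)=-6, g_pp(-1)=6; g_qq(-1)=2.
Local minima occur where both diagonal entries positive: (-1, -1). Count: 1.

1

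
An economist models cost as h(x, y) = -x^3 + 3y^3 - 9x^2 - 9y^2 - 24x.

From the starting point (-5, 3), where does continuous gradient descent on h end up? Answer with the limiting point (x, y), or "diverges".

h is separable, so gradient descent decouples: x follows -∂h/∂x, y follows -∂h/∂y.
∂h/∂x = -3(x + 2)(x + 4); at x=-5 this is -9, so x increases.
∂h/∂y = 9y(y - 2); at y=3 this is 27, so y decreases.
x converges to its nearest critical value -4 (a local min of the x-part); y converges to 2. The iterate converges to (-4, 2).

(-4, 2)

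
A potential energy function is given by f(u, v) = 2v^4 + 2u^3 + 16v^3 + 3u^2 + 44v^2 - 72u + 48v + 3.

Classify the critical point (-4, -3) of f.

saddle point

The mixed partial ∂²f/∂u∂v is 0, so the Hessian at any point is diag(f_uu, f_vv) = diag(6(2u + 1), 8(3v^2 + 12v + 11)).
At (-4, -3): H = diag(-42, 16).
The eigenvalues have opposite signs, so H is indefinite: a saddle point.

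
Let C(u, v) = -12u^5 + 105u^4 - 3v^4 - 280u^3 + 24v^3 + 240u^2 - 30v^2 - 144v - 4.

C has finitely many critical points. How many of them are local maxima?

C separates as a function of u plus a function of v, so ∇C=0 decouples.
∂C/∂u = -60u(u - 4)(u - 2)(u - 1) = 0 at u ∈ {0, 1, 2, 4}; ∂C/∂v = -12(v - 4)(v - 3)(v + 1) = 0 at v ∈ {-1, 3, 4}.
The Hessian is diagonal: diag(C_uu, C_vv). Second derivatives: C_uu(0)=480, C_uu(1)=-180, C_uu(2)=240, C_uu(4)=-1440; C_vv(-1)=-240, C_vv(3)=48, C_vv(4)=-60.
Local maxima occur where both diagonal entries negative: (1, -1), (1, 4), (4, -1), (4, 4). Count: 4.

4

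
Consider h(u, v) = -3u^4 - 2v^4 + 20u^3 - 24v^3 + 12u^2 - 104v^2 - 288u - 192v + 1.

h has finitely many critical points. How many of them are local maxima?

4

h separates as a function of u plus a function of v, so ∇h=0 decouples.
∂h/∂u = -12(u - 4)(u - 3)(u + 2) = 0 at u ∈ {-2, 3, 4}; ∂h/∂v = -8(v + 2)(v + 3)(v + 4) = 0 at v ∈ {-4, -3, -2}.
The Hessian is diagonal: diag(h_uu, h_vv). Second derivatives: h_uu(-2)=-360, h_uu(3)=60, h_uu(4)=-72; h_vv(-4)=-16, h_vv(-3)=8, h_vv(-2)=-16.
Local maxima occur where both diagonal entries negative: (-2, -4), (-2, -2), (4, -4), (4, -2). Count: 4.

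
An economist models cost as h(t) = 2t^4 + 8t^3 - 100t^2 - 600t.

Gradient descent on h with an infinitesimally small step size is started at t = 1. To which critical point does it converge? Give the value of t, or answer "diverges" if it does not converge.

h'(t) = 8(t - 5)(t + 3)(t + 5), so h'(1) = -768.
Gradient descent moves in the -h' direction, i.e. t is increasing.
The nearest critical point in that direction is t = 5, where h'' = 640 > 0 (a local minimum). The iterate converges there.

5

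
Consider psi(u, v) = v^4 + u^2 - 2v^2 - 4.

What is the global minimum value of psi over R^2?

-5

psi(u,v) separates as P(u) + Q(v) − 4, so its minimum is min P + min Q − 4.
P'(u) = 2u vanishes at u ∈ {0}; Q'(v) = 4v(v - 1)(v + 1) vanishes at v ∈ {-1, 0, 1}.
Local minima of P (where P''>0): P(0)=0. Local minima of Q: Q(-1)=-1, Q(1)=-1.
So the global minimum of psi is P(0) + Q(-1) − 4 = 0 − 1 − 4 = -5, attained at (0, -1).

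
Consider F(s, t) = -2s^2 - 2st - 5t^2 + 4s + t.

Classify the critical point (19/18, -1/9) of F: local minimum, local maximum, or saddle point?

local maximum

The Hessian of F is constant: H = [[-4, -2], [-2, -10]].
det(H) = (-4)·(-10) − (-2)² = 36.
det(H) > 0 and tr(H) = -14 < 0, so H is negative definite and the point is a local maximum.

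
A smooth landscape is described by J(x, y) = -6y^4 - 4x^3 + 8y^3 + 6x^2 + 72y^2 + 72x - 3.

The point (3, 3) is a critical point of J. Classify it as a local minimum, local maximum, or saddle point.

The mixed partial ∂²J/∂x∂y is 0, so the Hessian at any point is diag(J_xx, J_yy) = diag(12(-2x + 1), 24(-3y^2 + 2y + 6)).
At (3, 3): H = diag(-60, -360).
Both eigenvalues are negative, so H is negative definite: a local maximum.

local maximum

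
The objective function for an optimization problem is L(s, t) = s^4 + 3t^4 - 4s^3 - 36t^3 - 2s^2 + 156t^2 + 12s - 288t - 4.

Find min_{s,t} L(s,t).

L(s,t) separates as P(s) + Q(t) − 4, so its minimum is min P + min Q − 4.
P'(s) = 4(s - 3)(s - 1)(s + 1) vanishes at s ∈ {-1, 1, 3}; Q'(t) = 12(t - 4)(t - 3)(t - 2) vanishes at t ∈ {2, 3, 4}.
Local minima of P (where P''>0): P(-1)=-9, P(3)=-9. Local minima of Q: Q(2)=-192, Q(4)=-192.
So the global minimum of L is P(-1) + Q(2) − 4 = -9 − 192 − 4 = -205, attained at (-1, 2).

-205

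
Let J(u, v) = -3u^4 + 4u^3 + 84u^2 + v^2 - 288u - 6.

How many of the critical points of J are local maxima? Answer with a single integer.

0

J separates as a function of u plus a function of v, so ∇J=0 decouples.
∂J/∂u = -12(u - 3)(u - 2)(u + 4) = 0 at u ∈ {-4, 2, 3}; ∂J/∂v = 2v = 0 at v ∈ {0}.
The Hessian is diagonal: diag(J_uu, J_vv). Second derivatives: J_uu(-4)=-504, J_uu(2)=72, J_uu(3)=-84; J_vv(0)=2.
Local maxima occur where both diagonal entries negative: none. Count: 0.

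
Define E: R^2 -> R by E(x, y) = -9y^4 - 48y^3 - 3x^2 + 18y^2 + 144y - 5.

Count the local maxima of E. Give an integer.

E separates as a function of x plus a function of y, so ∇E=0 decouples.
∂E/∂x = -6x = 0 at x ∈ {0}; ∂E/∂y = -36(y - 1)(y + 1)(y + 4) = 0 at y ∈ {-4, -1, 1}.
The Hessian is diagonal: diag(E_xx, E_yy). Second derivatives: E_xx(0)=-6; E_yy(-4)=-540, E_yy(-1)=216, E_yy(1)=-360.
Local maxima occur where both diagonal entries negative: (0, -4), (0, 1). Count: 2.

2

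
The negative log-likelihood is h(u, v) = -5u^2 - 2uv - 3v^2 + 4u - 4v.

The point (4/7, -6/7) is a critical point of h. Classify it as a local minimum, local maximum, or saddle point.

local maximum

The Hessian of h is constant: H = [[-10, -2], [-2, -6]].
det(H) = (-10)·(-6) − (-2)² = 56.
det(H) > 0 and tr(H) = -16 < 0, so H is negative definite and the point is a local maximum.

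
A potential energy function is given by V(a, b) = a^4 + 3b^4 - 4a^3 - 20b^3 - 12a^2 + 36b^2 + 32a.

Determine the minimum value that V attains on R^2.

V(a,b) separates as P(a) + Q(b), so its minimum is min P + min Q.
P'(a) = 4(a - 4)(a - 1)(a + 2) vanishes at a ∈ {-2, 1, 4}; Q'(b) = 12b(b - 3)(b - 2) vanishes at b ∈ {0, 2, 3}.
Local minima of P (where P''>0): P(-2)=-64, P(4)=-64. Local minima of Q: Q(0)=0, Q(3)=27.
So the global minimum of V is P(-2) + Q(0) = -64 + 0 = -64, attained at (-2, 0).

-64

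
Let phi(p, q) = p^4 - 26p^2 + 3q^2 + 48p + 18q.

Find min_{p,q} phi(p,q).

-379

phi(p,q) separates as A(p) + B(q), so its minimum is min A + min B.
A'(p) = 4(p - 3)(p - 1)(p + 4) vanishes at p ∈ {-4, 1, 3}; B'(q) = 6q + 18 vanishes at q ∈ {-3}.
Local minima of A (where A''>0): A(-4)=-352, A(3)=-9. Local minima of B: B(-3)=-27.
So the global minimum of phi is A(-4) + B(-3) = -352 − 27 = -379, attained at (-4, -3).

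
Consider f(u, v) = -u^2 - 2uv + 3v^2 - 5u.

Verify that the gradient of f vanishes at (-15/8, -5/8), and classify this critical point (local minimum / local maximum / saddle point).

saddle point

∇f = (-2u - 2v - 5, -2u + 6v); substituting (-15/8, -5/8) gives ∇f = (0, 0), so (-15/8, -5/8) is indeed a critical point.
The Hessian of f is constant: H = [[-2, -2], [-2, 6]].
det(H) = (-2)·6 − (-2)² = -16.
Since det(H) < 0, H is indefinite and the critical point is a saddle point.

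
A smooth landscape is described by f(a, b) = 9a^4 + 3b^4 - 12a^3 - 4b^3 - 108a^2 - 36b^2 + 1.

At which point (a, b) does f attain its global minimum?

f(a,b) separates as P(a) + Q(b) + 1, so its minimum is min P + min Q + 1.
P'(a) = 36a(a - 3)(a + 2) vanishes at a ∈ {-2, 0, 3}; Q'(b) = 12b(b - 3)(b + 2) vanishes at b ∈ {-2, 0, 3}.
Local minima of P (where P''>0): P(-2)=-192, P(3)=-567. Local minima of Q: Q(-2)=-64, Q(3)=-189.
So the global minimum of f is P(3) + Q(3) + 1 = -567 − 189 + 1 = -755, attained at (3, 3).

(3, 3)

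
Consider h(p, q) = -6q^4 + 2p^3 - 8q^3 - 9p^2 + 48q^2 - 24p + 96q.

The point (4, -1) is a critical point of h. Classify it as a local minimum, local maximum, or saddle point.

The mixed partial ∂²h/∂p∂q is 0, so the Hessian at any point is diag(h_pp, h_qq) = diag(6(2p - 3), 24(-3q^2 - 2q + 4)).
At (4, -1): H = diag(30, 72).
Both eigenvalues are positive, so H is positive definite: a local minimum.

local minimum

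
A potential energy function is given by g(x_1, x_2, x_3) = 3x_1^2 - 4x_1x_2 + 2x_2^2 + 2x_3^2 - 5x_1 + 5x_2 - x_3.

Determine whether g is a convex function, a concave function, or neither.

g is quadratic, so its Hessian is the constant matrix H = [[6, -4, 0], [-4, 4, 0], [0, 0, 4]].
Leading principal minors: 6, 8, 32.
All positive ⇒ H ≻ 0 ⇒ convex.

convex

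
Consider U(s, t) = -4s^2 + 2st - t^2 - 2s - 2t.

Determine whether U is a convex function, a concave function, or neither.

U is quadratic, so its Hessian is the constant matrix H = [[-8, 2], [2, -2]].
det(H) = 12, tr(H) = -10.
det(H) > 0 and tr(H) < 0, so H is negative definite everywhere: concave.

concave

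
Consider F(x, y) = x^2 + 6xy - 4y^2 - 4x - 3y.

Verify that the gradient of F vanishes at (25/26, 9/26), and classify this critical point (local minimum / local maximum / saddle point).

∇F = (2x + 6y - 4, 6x - 8y - 3); substituting (25/26, 9/26) gives ∇F = (0, 0), so (25/26, 9/26) is indeed a critical point.
The Hessian of F is constant: H = [[2, 6], [6, -8]].
det(H) = 2·(-8) − 6² = -52.
Since det(H) < 0, H is indefinite and the critical point is a saddle point.

saddle point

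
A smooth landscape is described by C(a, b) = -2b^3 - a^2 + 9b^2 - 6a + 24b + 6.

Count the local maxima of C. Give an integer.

C separates as a function of a plus a function of b, so ∇C=0 decouples.
∂C/∂a = -2(a + 3) = 0 at a ∈ {-3}; ∂C/∂b = -6(b - 4)(b + 1) = 0 at b ∈ {-1, 4}.
The Hessian is diagonal: diag(C_aa, C_bb). Second derivatives: C_aa(-3)=-2; C_bb(-1)=30, C_bb(4)=-30.
Local maxima occur where both diagonal entries negative: (-3, 4). Count: 1.

1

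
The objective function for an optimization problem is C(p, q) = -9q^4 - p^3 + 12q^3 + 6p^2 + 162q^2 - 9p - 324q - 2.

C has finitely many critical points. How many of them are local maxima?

C separates as a function of p plus a function of q, so ∇C=0 decouples.
∂C/∂p = -3(p - 3)(p - 1) = 0 at p ∈ {1, 3}; ∂C/∂q = -36(q - 3)(q - 1)(q + 3) = 0 at q ∈ {-3, 1, 3}.
The Hessian is diagonal: diag(C_pp, C_qq). Second derivatives: C_pp(1)=6, C_pp(3)=-6; C_qq(-3)=-864, C_qq(1)=288, C_qq(3)=-432.
Local maxima occur where both diagonal entries negative: (3, -3), (3, 3). Count: 2.

2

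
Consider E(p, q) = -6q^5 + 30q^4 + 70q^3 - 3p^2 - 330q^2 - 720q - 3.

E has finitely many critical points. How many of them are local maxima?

2

E separates as a function of p plus a function of q, so ∇E=0 decouples.
∂E/∂p = -6p = 0 at p ∈ {0}; ∂E/∂q = -30(q - 4)(q - 3)(q + 1)(q + 2) = 0 at q ∈ {-2, -1, 3, 4}.
The Hessian is diagonal: diag(E_pp, E_qq). Second derivatives: E_pp(0)=-6; E_qq(-2)=900, E_qq(-1)=-600, E_qq(3)=600, E_qq(4)=-900.
Local maxima occur where both diagonal entries negative: (0, -1), (0, 4). Count: 2.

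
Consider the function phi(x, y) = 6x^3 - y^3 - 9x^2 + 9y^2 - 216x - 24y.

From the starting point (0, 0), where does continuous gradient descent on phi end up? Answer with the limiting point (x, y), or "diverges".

(4, 2)

phi is separable, so gradient descent decouples: x follows -∂phi/∂x, y follows -∂phi/∂y.
∂phi/∂x = 18(x - 4)(x + 3); at x=0 this is -216, so x increases.
∂phi/∂y = -3(y - 4)(y - 2); at y=0 this is -24, so y increases.
x converges to its nearest critical value 4 (a local min of the x-part); y converges to 2. The iterate converges to (4, 2).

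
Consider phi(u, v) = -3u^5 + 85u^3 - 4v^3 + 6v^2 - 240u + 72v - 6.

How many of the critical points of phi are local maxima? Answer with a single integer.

2

phi separates as a function of u plus a function of v, so ∇phi=0 decouples.
∂phi/∂u = -15(u - 4)(u - 1)(u + 1)(u + 4) = 0 at u ∈ {-4, -1, 1, 4}; ∂phi/∂v = -12(v - 3)(v + 2) = 0 at v ∈ {-2, 3}.
The Hessian is diagonal: diag(phi_uu, phi_vv). Second derivatives: phi_uu(-4)=1800, phi_uu(-1)=-450, phi_uu(1)=450, phi_uu(4)=-1800; phi_vv(-2)=60, phi_vv(3)=-60.
Local maxima occur where both diagonal entries negative: (-1, 3), (4, 3). Count: 2.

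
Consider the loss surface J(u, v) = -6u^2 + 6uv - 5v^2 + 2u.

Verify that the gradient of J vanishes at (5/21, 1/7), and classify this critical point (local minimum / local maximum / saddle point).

local maximum

∇J = (-12u + 6v + 2, 6u - 10v); substituting (5/21, 1/7) gives ∇J = (0, 0), so (5/21, 1/7) is indeed a critical point.
The Hessian of J is constant: H = [[-12, 6], [6, -10]].
det(H) = (-12)·(-10) − 6² = 84.
det(H) > 0 and tr(H) = -22 < 0, so H is negative definite and the point is a local maximum.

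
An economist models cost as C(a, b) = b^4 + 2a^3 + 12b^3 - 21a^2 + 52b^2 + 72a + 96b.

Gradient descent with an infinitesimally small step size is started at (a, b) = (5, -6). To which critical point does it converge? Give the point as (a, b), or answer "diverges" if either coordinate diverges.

(4, -4)

C is separable, so gradient descent decouples: a follows -∂C/∂a, b follows -∂C/∂b.
∂C/∂a = 6(a - 4)(a - 3); at a=5 this is 12, so a decreases.
∂C/∂b = 4(b + 2)(b + 3)(b + 4); at b=-6 this is -96, so b increases.
a converges to its nearest critical value 4 (a local min of the a-part); b converges to -4. The iterate converges to (4, -4).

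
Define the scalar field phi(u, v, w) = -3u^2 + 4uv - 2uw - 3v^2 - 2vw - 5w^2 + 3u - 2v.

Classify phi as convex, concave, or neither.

phi is quadratic, so its Hessian is the constant matrix H = [[-6, 4, -2], [4, -6, -2], [-2, -2, -10]].
Leading principal minors: -6, 20, -120.
Signs alternate −, +, − ⇒ H ≺ 0 ⇒ concave.

concave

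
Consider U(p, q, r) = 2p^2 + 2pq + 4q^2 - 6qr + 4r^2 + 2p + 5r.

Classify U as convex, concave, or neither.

U is quadratic, so its Hessian is the constant matrix H = [[4, 2, 0], [2, 8, -6], [0, -6, 8]].
Leading principal minors: 4, 28, 80.
All positive ⇒ H ≻ 0 ⇒ convex.

convex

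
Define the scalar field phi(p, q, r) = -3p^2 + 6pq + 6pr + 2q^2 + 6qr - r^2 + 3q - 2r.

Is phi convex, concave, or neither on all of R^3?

neither

phi is quadratic, so its Hessian is the constant matrix H = [[-6, 6, 6], [6, 4, 6], [6, 6, -2]].
Leading principal minors: -6, -60, 624.
Neither pattern holds ⇒ H is indefinite ⇒ neither convex nor concave.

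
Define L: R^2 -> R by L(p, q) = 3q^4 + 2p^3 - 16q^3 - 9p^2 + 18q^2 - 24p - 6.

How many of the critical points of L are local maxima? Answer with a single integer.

L separates as a function of p plus a function of q, so ∇L=0 decouples.
∂L/∂p = 6(p - 4)(p + 1) = 0 at p ∈ {-1, 4}; ∂L/∂q = 12q(q - 3)(q - 1) = 0 at q ∈ {0, 1, 3}.
The Hessian is diagonal: diag(L_pp, L_qq). Second derivatives: L_pp(-1)=-30, L_pp(4)=30; L_qq(0)=36, L_qq(1)=-24, L_qq(3)=72.
Local maxima occur where both diagonal entries negative: (-1, 1). Count: 1.

1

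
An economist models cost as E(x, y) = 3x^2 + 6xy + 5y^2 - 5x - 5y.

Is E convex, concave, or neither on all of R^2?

E is quadratic, so its Hessian is the constant matrix H = [[6, 6], [6, 10]].
det(H) = 24, tr(H) = 16.
det(H) > 0 and tr(H) > 0, so H is positive definite everywhere: convex.

convex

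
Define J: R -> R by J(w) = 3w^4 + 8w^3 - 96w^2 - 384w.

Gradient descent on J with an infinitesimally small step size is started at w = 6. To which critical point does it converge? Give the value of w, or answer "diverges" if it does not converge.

4

J'(w) = 12(w - 4)(w + 2)(w + 4), so J'(6) = 1920.
Gradient descent moves in the -J' direction, i.e. w is decreasing.
The nearest critical point in that direction is w = 4, where J'' = 576 > 0 (a local minimum). The iterate converges there.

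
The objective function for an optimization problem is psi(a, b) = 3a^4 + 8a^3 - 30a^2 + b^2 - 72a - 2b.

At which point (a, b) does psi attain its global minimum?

(2, 1)

psi(a,b) separates as P(a) + Q(b), so its minimum is min P + min Q.
P'(a) = 12(a - 2)(a + 1)(a + 3) vanishes at a ∈ {-3, -1, 2}; Q'(b) = 2b - 2 vanishes at b ∈ {1}.
Local minima of P (where P''>0): P(-3)=-27, P(2)=-152. Local minima of Q: Q(1)=-1.
So the global minimum of psi is P(2) + Q(1) = -152 − 1 = -153, attained at (2, 1).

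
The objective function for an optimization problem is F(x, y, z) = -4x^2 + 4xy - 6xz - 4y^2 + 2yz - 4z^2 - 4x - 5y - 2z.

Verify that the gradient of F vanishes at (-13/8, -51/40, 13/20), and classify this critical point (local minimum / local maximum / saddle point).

∇F = (-8x + 4y - 6z - 4, 4x - 8y + 2z - 5, -6x + 2y - 8z - 2); substituting (-13/8, -51/40, 13/20) gives ∇F = (0, 0, 0), so (-13/8, -51/40, 13/20) is indeed a critical point.
The Hessian is constant: H = [[-8, 4, -6], [4, -8, 2], [-6, 2, -8]].
Leading principal minors: Δ₁ = -8, Δ₂ = 48, Δ₃ = -160.
The minors alternate sign starting negative (−, +, −), so H is negative definite: a local maximum.

local maximum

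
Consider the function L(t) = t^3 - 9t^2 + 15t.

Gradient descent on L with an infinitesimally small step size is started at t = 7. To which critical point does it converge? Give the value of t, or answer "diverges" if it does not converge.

L'(t) = 3(t - 5)(t - 1), so L'(7) = 36.
Gradient descent moves in the -L' direction, i.e. t is decreasing.
The nearest critical point in that direction is t = 5, where L'' = 12 > 0 (a local minimum). The iterate converges there.

5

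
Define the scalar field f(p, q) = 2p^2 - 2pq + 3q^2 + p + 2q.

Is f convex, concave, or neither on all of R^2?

convex

f is quadratic, so its Hessian is the constant matrix H = [[4, -2], [-2, 6]].
det(H) = 20, tr(H) = 10.
det(H) > 0 and tr(H) > 0, so H is positive definite everywhere: convex.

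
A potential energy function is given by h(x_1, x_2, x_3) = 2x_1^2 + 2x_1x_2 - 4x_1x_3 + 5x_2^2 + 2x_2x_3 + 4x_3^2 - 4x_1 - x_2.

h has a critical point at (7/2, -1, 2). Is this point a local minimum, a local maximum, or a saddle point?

The Hessian is constant: H = [[4, 2, -4], [2, 10, 2], [-4, 2, 8]].
Leading principal minors: Δ₁ = 4, Δ₂ = 36, Δ₃ = 80.
All leading minors are positive, so H is positive definite: a local minimum.

local minimum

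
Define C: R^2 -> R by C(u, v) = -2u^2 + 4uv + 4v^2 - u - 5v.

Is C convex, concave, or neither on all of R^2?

C is quadratic, so its Hessian is the constant matrix H = [[-4, 4], [4, 8]].
det(H) = -48, tr(H) = 4.
det(H) < 0, so H is indefinite: neither convex nor concave.

neither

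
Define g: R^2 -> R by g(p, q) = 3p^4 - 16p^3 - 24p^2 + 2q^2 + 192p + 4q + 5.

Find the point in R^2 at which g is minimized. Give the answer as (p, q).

(-2, -1)

g(p,q) separates as A(p) + B(q) + 5, so its minimum is min A + min B + 5.
A'(p) = 12(p - 4)(p - 2)(p + 2) vanishes at p ∈ {-2, 2, 4}; B'(q) = 4q + 4 vanishes at q ∈ {-1}.
Local minima of A (where A''>0): A(-2)=-304, A(4)=128. Local minima of B: B(-1)=-2.
So the global minimum of g is A(-2) + B(-1) + 5 = -304 − 2 + 5 = -301, attained at (-2, -1).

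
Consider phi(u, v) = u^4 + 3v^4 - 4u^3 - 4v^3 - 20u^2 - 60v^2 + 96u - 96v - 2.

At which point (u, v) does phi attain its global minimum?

(-3, 4)

phi(u,v) separates as P(u) + Q(v) − 2, so its minimum is min P + min Q − 2.
P'(u) = 4(u - 4)(u - 2)(u + 3) vanishes at u ∈ {-3, 2, 4}; Q'(v) = 12(v - 4)(v + 1)(v + 2) vanishes at v ∈ {-2, -1, 4}.
Local minima of P (where P''>0): P(-3)=-279, P(4)=64. Local minima of Q: Q(-2)=32, Q(4)=-832.
So the global minimum of phi is P(-3) + Q(4) − 2 = -279 − 832 − 2 = -1113, attained at (-3, 4).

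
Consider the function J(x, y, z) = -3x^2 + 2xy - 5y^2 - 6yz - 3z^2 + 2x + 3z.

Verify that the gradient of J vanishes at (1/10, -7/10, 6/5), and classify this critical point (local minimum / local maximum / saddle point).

local maximum

∇J = (-6x + 2y + 2, 2x - 10y - 6z, -6y - 6z + 3); substituting (1/10, -7/10, 6/5) gives ∇J = (0, 0, 0), so (1/10, -7/10, 6/5) is indeed a critical point.
The Hessian is constant: H = [[-6, 2, 0], [2, -10, -6], [0, -6, -6]].
Leading principal minors: Δ₁ = -6, Δ₂ = 56, Δ₃ = -120.
The minors alternate sign starting negative (−, +, −), so H is negative definite: a local maximum.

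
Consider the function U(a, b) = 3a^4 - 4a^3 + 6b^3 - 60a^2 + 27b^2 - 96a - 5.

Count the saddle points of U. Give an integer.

3

U separates as a function of a plus a function of b, so ∇U=0 decouples.
∂U/∂a = 12(a - 4)(a + 1)(a + 2) = 0 at a ∈ {-2, -1, 4}; ∂U/∂b = 18b(b + 3) = 0 at b ∈ {-3, 0}.
The Hessian is diagonal: diag(U_aa, U_bb). Second derivatives: U_aa(-2)=72, U_aa(-1)=-60, U_aa(4)=360; U_bb(-3)=-54, U_bb(0)=54.
Saddle points occur where the two diagonal entries have opposite signs: (-2, -3), (-1, 0), (4, -3). Count: 3.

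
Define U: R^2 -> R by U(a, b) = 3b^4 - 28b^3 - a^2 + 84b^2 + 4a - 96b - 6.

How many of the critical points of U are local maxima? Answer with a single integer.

U separates as a function of a plus a function of b, so ∇U=0 decouples.
∂U/∂a = -2(a - 2) = 0 at a ∈ {2}; ∂U/∂b = 12(b - 4)(b - 2)(b - 1) = 0 at b ∈ {1, 2, 4}.
The Hessian is diagonal: diag(U_aa, U_bb). Second derivatives: U_aa(2)=-2; U_bb(1)=36, U_bb(2)=-24, U_bb(4)=72.
Local maxima occur where both diagonal entries negative: (2, 2). Count: 1.

1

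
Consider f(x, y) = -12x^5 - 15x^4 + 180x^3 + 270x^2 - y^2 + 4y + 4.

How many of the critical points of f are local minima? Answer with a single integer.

0

f separates as a function of x plus a function of y, so ∇f=0 decouples.
∂f/∂x = -60x(x - 3)(x + 1)(x + 3) = 0 at x ∈ {-3, -1, 0, 3}; ∂f/∂y = -2(y - 2) = 0 at y ∈ {2}.
The Hessian is diagonal: diag(f_xx, f_yy). Second derivatives: f_xx(-3)=2160, f_xx(-1)=-480, f_xx(0)=540, f_xx(3)=-4320; f_yy(2)=-2.
Local minima occur where both diagonal entries positive: none. Count: 0.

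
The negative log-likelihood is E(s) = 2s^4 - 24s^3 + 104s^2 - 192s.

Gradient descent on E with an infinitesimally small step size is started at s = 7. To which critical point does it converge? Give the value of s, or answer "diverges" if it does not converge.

4

E'(s) = 8(s - 4)(s - 3)(s - 2), so E'(7) = 480.
Gradient descent moves in the -E' direction, i.e. s is decreasing.
The nearest critical point in that direction is s = 4, where E'' = 16 > 0 (a local minimum). The iterate converges there.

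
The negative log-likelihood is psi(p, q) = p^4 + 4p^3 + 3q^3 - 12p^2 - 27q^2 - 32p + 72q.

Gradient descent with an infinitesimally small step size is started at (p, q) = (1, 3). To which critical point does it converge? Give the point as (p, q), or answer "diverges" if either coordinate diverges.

(2, 4)

psi is separable, so gradient descent decouples: p follows -∂psi/∂p, q follows -∂psi/∂q.
∂psi/∂p = 4(p - 2)(p + 1)(p + 4); at p=1 this is -40, so p increases.
∂psi/∂q = 9(q - 4)(q - 2); at q=3 this is -9, so q increases.
p converges to its nearest critical value 2 (a local min of the p-part); q converges to 4. The iterate converges to (2, 4).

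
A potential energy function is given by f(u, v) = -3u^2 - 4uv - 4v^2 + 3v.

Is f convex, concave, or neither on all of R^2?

f is quadratic, so its Hessian is the constant matrix H = [[-6, -4], [-4, -8]].
det(H) = 32, tr(H) = -14.
det(H) > 0 and tr(H) < 0, so H is negative definite everywhere: concave.

concave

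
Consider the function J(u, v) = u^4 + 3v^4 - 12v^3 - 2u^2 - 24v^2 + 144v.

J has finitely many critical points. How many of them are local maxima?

1

J separates as a function of u plus a function of v, so ∇J=0 decouples.
∂J/∂u = 4u(u - 1)(u + 1) = 0 at u ∈ {-1, 0, 1}; ∂J/∂v = 12(v - 3)(v - 2)(v + 2) = 0 at v ∈ {-2, 2, 3}.
The Hessian is diagonal: diag(J_uu, J_vv). Second derivatives: J_uu(-1)=8, J_uu(0)=-4, J_uu(1)=8; J_vv(-2)=240, J_vv(2)=-48, J_vv(3)=60.
Local maxima occur where both diagonal entries negative: (0, 2). Count: 1.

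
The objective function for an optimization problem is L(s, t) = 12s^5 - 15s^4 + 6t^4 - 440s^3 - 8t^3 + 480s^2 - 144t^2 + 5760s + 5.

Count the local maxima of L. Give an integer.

L separates as a function of s plus a function of t, so ∇L=0 decouples.
∂L/∂s = 60(s - 4)(s - 3)(s + 2)(s + 4) = 0 at s ∈ {-4, -2, 3, 4}; ∂L/∂t = 24t(t - 4)(t + 3) = 0 at t ∈ {-3, 0, 4}.
The Hessian is diagonal: diag(L_ss, L_tt). Second derivatives: L_ss(-4)=-6720, L_ss(-2)=3600, L_ss(3)=-2100, L_ss(4)=2880; L_tt(-3)=504, L_tt(0)=-288, L_tt(4)=672.
Local maxima occur where both diagonal entries negative: (-4, 0), (3, 0). Count: 2.

2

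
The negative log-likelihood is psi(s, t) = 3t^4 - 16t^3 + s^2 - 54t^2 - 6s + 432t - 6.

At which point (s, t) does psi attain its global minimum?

psi(s,t) separates as P(s) + Q(t) − 6, so its minimum is min P + min Q − 6.
P'(s) = 2s - 6 vanishes at s ∈ {3}; Q'(t) = 12(t - 4)(t - 3)(t + 3) vanishes at t ∈ {-3, 3, 4}.
Local minima of P (where P''>0): P(3)=-9. Local minima of Q: Q(-3)=-1107, Q(4)=608.
So the global minimum of psi is P(3) + Q(-3) − 6 = -9 − 1107 − 6 = -1122, attained at (3, -3).

(3, -3)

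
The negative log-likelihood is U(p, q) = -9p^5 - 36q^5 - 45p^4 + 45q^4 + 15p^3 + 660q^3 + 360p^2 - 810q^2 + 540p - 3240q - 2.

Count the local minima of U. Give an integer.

U separates as a function of p plus a function of q, so ∇U=0 decouples.
∂U/∂p = -45(p - 2)(p + 1)(p + 2)(p + 3) = 0 at p ∈ {-3, -2, -1, 2}; ∂U/∂q = -180(q - 3)(q - 2)(q + 1)(q + 3) = 0 at q ∈ {-3, -1, 2, 3}.
The Hessian is diagonal: diag(U_pp, U_qq). Second derivatives: U_pp(-3)=450, U_pp(-2)=-180, U_pp(-1)=270, U_pp(2)=-2700; U_qq(-3)=10800, U_qq(-1)=-4320, U_qq(2)=2700, U_qq(3)=-4320.
Local minima occur where both diagonal entries positive: (-3, -3), (-3, 2), (-1, -3), (-1, 2). Count: 4.

4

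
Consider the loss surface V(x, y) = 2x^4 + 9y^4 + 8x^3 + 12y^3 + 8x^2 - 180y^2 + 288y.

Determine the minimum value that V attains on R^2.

-2496

V(x,y) separates as P(x) + Q(y), so its minimum is min P + min Q.
P'(x) = 8x(x + 1)(x + 2) vanishes at x ∈ {-2, -1, 0}; Q'(y) = 36(y - 2)(y - 1)(y + 4) vanishes at y ∈ {-4, 1, 2}.
Local minima of P (where P''>0): P(-2)=0, P(0)=0. Local minima of Q: Q(-4)=-2496, Q(2)=96.
So the global minimum of V is P(-2) + Q(-4) = 0 − 2496 = -2496, attained at (-2, -4).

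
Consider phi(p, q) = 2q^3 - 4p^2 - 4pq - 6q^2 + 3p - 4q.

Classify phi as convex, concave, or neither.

neither

The term 2q^3 is cubic, so the Hessian is not constant.
∂²phi/∂q² = 12q - 12, which takes both signs as q varies (negative for sufficiently negative q). A diagonal entry of the Hessian changing sign means the Hessian is neither positive- nor negative-semidefinite on all of R^2.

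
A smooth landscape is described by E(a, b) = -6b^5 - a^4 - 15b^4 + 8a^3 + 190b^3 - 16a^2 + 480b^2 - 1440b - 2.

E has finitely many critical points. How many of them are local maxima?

E separates as a function of a plus a function of b, so ∇E=0 decouples.
∂E/∂a = -4a(a - 4)(a - 2) = 0 at a ∈ {0, 2, 4}; ∂E/∂b = -30(b - 4)(b - 1)(b + 3)(b + 4) = 0 at b ∈ {-4, -3, 1, 4}.
The Hessian is diagonal: diag(E_aa, E_bb). Second derivatives: E_aa(0)=-32, E_aa(2)=16, E_aa(4)=-32; E_bb(-4)=1200, E_bb(-3)=-840, E_bb(1)=1800, E_bb(4)=-5040.
Local maxima occur where both diagonal entries negative: (0, -3), (0, 4), (4, -3), (4, 4). Count: 4.

4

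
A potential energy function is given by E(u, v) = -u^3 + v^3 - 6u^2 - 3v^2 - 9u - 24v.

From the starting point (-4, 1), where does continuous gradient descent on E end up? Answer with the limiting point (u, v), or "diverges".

(-3, 4)

E is separable, so gradient descent decouples: u follows -∂E/∂u, v follows -∂E/∂v.
∂E/∂u = -3(u + 1)(u + 3); at u=-4 this is -9, so u increases.
∂E/∂v = 3(v - 4)(v + 2); at v=1 this is -27, so v increases.
u converges to its nearest critical value -3 (a local min of the u-part); v converges to 4. The iterate converges to (-3, 4).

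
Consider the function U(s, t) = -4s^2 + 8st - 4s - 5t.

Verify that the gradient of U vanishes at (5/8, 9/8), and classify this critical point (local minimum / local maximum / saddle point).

saddle point

∇U = (-8s + 8t - 4, 8s - 5); substituting (5/8, 9/8) gives ∇U = (0, 0), so (5/8, 9/8) is indeed a critical point.
The Hessian of U is constant: H = [[-8, 8], [8, 0]].
det(H) = (-8)·0 − 8² = -64.
Since det(H) < 0, H is indefinite and the critical point is a saddle point.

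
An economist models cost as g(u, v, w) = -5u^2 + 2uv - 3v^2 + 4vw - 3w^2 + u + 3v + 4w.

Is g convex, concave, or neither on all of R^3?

concave

g is quadratic, so its Hessian is the constant matrix H = [[-10, 2, 0], [2, -6, 4], [0, 4, -6]].
Leading principal minors: -10, 56, -176.
Signs alternate −, +, − ⇒ H ≺ 0 ⇒ concave.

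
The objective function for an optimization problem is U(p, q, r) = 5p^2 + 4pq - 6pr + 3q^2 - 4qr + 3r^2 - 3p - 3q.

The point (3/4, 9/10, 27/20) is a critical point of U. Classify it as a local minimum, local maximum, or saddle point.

local minimum

The Hessian is constant: H = [[10, 4, -6], [4, 6, -4], [-6, -4, 6]].
Leading principal minors: Δ₁ = 10, Δ₂ = 44, Δ₃ = 80.
All leading minors are positive, so H is positive definite: a local minimum.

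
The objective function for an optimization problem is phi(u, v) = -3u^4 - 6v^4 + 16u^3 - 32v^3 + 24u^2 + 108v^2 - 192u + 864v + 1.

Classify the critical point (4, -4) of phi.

local maximum

The mixed partial ∂²phi/∂u∂v is 0, so the Hessian at any point is diag(phi_uu, phi_vv) = diag(12(-3u^2 + 8u + 4), 24(-3v^2 - 8v + 9)).
At (4, -4): H = diag(-144, -168).
Both eigenvalues are negative, so H is negative definite: a local maximum.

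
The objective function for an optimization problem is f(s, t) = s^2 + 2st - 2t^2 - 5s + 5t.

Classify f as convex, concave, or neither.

f is quadratic, so its Hessian is the constant matrix H = [[2, 2], [2, -4]].
det(H) = -12, tr(H) = -2.
det(H) < 0, so H is indefinite: neither convex nor concave.

neither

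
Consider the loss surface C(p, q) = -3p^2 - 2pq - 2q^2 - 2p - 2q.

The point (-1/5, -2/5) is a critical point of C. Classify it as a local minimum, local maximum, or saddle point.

The Hessian of C is constant: H = [[-6, -2], [-2, -4]].
det(H) = (-6)·(-4) − (-2)² = 20.
det(H) > 0 and tr(H) = -10 < 0, so H is negative definite and the point is a local maximum.

local maximum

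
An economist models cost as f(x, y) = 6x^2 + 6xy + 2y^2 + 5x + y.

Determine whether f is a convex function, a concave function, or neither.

convex

f is quadratic, so its Hessian is the constant matrix H = [[12, 6], [6, 4]].
det(H) = 12, tr(H) = 16.
det(H) > 0 and tr(H) > 0, so H is positive definite everywhere: convex.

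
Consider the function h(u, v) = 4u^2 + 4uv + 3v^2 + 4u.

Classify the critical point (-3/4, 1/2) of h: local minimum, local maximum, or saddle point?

The Hessian of h is constant: H = [[8, 4], [4, 6]].
det(H) = 8·6 − 4² = 32.
det(H) > 0 and tr(H) = 14 > 0, so H is positive definite and the point is a local minimum.

local minimum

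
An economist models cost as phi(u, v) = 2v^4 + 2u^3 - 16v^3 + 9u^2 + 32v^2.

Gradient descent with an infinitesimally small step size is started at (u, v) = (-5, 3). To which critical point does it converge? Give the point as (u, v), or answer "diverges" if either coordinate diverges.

phi is separable, so gradient descent decouples: u follows -∂phi/∂u, v follows -∂phi/∂v.
∂phi/∂u = 6u(u + 3); at u=-5 this is 60, so u decreases.
∂phi/∂v = 8v(v - 4)(v - 2); at v=3 this is -24, so v increases.
The u-coordinate has no critical point in that direction and runs off to infinity.

diverges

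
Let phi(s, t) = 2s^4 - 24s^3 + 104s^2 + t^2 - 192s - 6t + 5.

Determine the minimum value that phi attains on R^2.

-132

phi(s,t) separates as P(s) + Q(t) + 5, so its minimum is min P + min Q + 5.
P'(s) = 8(s - 4)(s - 3)(s - 2) vanishes at s ∈ {2, 3, 4}; Q'(t) = 2(t - 3) vanishes at t ∈ {3}.
Local minima of P (where P''>0): P(2)=-128, P(4)=-128. Local minima of Q: Q(3)=-9.
So the global minimum of phi is P(2) + Q(3) + 5 = -128 − 9 + 5 = -132, attained at (2, 3).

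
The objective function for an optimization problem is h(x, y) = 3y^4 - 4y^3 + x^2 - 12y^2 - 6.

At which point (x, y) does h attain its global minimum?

(0, 2)

h(x,y) separates as P(x) + Q(y) − 6, so its minimum is min P + min Q − 6.
P'(x) = 2x vanishes at x ∈ {0}; Q'(y) = 12y(y - 2)(y + 1) vanishes at y ∈ {-1, 0, 2}.
Local minima of P (where P''>0): P(0)=0. Local minima of Q: Q(-1)=-5, Q(2)=-32.
So the global minimum of h is P(0) + Q(2) − 6 = 0 − 32 − 6 = -38, attained at (0, 2).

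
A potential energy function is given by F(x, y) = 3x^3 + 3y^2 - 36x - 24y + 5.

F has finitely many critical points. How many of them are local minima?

F separates as a function of x plus a function of y, so ∇F=0 decouples.
∂F/∂x = 9(x - 2)(x + 2) = 0 at x ∈ {-2, 2}; ∂F/∂y = 6(y - 4) = 0 at y ∈ {4}.
The Hessian is diagonal: diag(F_xx, F_yy). Second derivatives: F_xx(-2)=-36, F_xx(2)=36; F_yy(4)=6.
Local minima occur where both diagonal entries positive: (2, 4). Count: 1.

1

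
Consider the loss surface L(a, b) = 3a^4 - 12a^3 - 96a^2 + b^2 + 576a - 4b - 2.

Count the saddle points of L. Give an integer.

L separates as a function of a plus a function of b, so ∇L=0 decouples.
∂L/∂a = 12(a - 4)(a - 3)(a + 4) = 0 at a ∈ {-4, 3, 4}; ∂L/∂b = 2(b - 2) = 0 at b ∈ {2}.
The Hessian is diagonal: diag(L_aa, L_bb). Second derivatives: L_aa(-4)=672, L_aa(3)=-84, L_aa(4)=96; L_bb(2)=2.
Saddle points occur where the two diagonal entries have opposite signs: (3, 2). Count: 1.

1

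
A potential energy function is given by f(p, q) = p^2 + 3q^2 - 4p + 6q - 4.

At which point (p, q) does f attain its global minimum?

(2, -1)

f(p,q) separates as A(p) + B(q) − 4, so its minimum is min A + min B − 4.
A'(p) = 2p - 4 vanishes at p ∈ {2}; B'(q) = 6q + 6 vanishes at q ∈ {-1}.
Local minima of A (where A''>0): A(2)=-4. Local minima of B: B(-1)=-3.
So the global minimum of f is A(2) + B(-1) − 4 = -4 − 3 − 4 = -11, attained at (2, -1).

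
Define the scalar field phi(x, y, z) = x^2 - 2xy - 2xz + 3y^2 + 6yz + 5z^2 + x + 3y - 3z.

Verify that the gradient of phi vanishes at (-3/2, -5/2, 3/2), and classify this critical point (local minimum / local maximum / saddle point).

local minimum

∇phi = (2x - 2y - 2z + 1, -2x + 6y + 6z + 3, -2x + 6y + 10z - 3); substituting (-3/2, -5/2, 3/2) gives ∇phi = (0, 0, 0), so (-3/2, -5/2, 3/2) is indeed a critical point.
The Hessian is constant: H = [[2, -2, -2], [-2, 6, 6], [-2, 6, 10]].
Leading principal minors: Δ₁ = 2, Δ₂ = 8, Δ₃ = 32.
All leading minors are positive, so H is positive definite: a local minimum.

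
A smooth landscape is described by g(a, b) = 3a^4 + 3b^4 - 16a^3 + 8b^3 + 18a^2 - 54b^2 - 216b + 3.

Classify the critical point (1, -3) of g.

saddle point

The mixed partial ∂²g/∂a∂b is 0, so the Hessian at any point is diag(g_aa, g_bb) = diag(12(3a^2 - 8a + 3), 12(3b^2 + 4b - 9)).
At (1, -3): H = diag(-24, 72).
The eigenvalues have opposite signs, so H is indefinite: a saddle point.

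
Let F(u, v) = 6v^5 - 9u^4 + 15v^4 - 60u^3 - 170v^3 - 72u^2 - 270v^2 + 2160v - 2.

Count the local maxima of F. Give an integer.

F separates as a function of u plus a function of v, so ∇F=0 decouples.
∂F/∂u = -36u(u + 1)(u + 4) = 0 at u ∈ {-4, -1, 0}; ∂F/∂v = 30(v - 3)(v - 2)(v + 3)(v + 4) = 0 at v ∈ {-4, -3, 2, 3}.
The Hessian is diagonal: diag(F_uu, F_vv). Second derivatives: F_uu(-4)=-432, F_uu(-1)=108, F_uu(0)=-144; F_vv(-4)=-1260, F_vv(-3)=900, F_vv(2)=-900, F_vv(3)=1260.
Local maxima occur where both diagonal entries negative: (-4, -4), (-4, 2), (0, -4), (0, 2). Count: 4.

4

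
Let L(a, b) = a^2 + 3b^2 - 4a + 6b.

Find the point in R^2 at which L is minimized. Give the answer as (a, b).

(2, -1)

L(a,b) separates as P(a) + Q(b), so its minimum is min P + min Q.
P'(a) = 2a - 4 vanishes at a ∈ {2}; Q'(b) = 6b + 6 vanishes at b ∈ {-1}.
Local minima of P (where P''>0): P(2)=-4. Local minima of Q: Q(-1)=-3.
So the global minimum of L is P(2) + Q(-1) = -4 − 3 = -7, attained at (2, -1).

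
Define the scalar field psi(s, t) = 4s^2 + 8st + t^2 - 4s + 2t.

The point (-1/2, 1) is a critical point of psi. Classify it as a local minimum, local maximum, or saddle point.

The Hessian of psi is constant: H = [[8, 8], [8, 2]].
det(H) = 8·2 − 8² = -48.
Since det(H) < 0, H is indefinite and the critical point is a saddle point.

saddle point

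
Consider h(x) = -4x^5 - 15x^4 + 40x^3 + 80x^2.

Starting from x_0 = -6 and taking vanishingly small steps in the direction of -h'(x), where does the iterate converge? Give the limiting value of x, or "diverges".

-4

h'(x) = -20x(x - 2)(x + 1)(x + 4), so h'(-6) = -9600.
Gradient descent moves in the -h' direction, i.e. x is increasing.
The nearest critical point in that direction is x = -4, where h'' = 1440 > 0 (a local minimum). The iterate converges there.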